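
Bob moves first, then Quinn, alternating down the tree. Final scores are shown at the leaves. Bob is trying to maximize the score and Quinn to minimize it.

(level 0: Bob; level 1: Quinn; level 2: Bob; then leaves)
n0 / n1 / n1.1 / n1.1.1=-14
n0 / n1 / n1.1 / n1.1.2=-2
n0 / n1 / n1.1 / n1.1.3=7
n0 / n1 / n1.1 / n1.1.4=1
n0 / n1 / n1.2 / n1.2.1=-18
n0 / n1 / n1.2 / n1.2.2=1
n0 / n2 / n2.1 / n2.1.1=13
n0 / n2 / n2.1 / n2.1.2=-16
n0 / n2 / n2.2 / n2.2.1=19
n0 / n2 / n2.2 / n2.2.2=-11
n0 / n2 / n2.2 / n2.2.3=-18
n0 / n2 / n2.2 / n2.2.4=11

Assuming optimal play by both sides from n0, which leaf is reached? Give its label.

n2.1.1

n1.1 (Bob): max(-14, -2, 7, 1) = 7
n1.2 (Bob): max(-18, 1) = 1
n1 (Quinn): min(7, 1) = 1
n2.1 (Bob): max(13, -16) = 13
n2.2 (Bob): max(19, -11, -18, 11) = 19
n2 (Quinn): min(13, 19) = 13
n0 (Bob): max(1, 13) = 13
At n0, Bob picks n2 (highest: 13).
At n2, Quinn picks n2.1 (lowest: 13).
At n2.1, Bob picks n2.1.1 (highest: 13).
Terminal value 13.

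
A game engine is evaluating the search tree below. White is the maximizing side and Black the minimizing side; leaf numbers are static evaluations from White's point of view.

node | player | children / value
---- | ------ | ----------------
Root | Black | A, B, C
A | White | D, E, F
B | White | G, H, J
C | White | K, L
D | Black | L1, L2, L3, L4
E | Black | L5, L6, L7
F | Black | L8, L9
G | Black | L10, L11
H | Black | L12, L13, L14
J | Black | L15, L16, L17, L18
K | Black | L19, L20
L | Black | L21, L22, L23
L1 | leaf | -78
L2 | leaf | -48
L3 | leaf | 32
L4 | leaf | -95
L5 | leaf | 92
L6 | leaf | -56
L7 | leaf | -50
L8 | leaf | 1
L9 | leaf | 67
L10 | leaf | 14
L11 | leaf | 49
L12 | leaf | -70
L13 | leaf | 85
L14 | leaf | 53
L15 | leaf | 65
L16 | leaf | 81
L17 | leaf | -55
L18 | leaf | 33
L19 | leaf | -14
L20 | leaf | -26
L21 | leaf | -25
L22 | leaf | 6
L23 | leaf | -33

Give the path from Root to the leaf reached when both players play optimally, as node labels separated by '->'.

Root -> C -> K -> L20

D (Black): min(-78, -48, 32, -95) = -95
E (Black): min(92, -56, -50) = -56
F (Black): min(1, 67) = 1
A (White): max(-95, -56, 1) = 1
G (Black): min(14, 49) = 14
H (Black): min(-70, 85, 53) = -70
J (Black): min(65, 81, -55, 33) = -55
B (White): max(14, -70, -55) = 14
K (Black): min(-14, -26) = -26
L (Black): min(-25, 6, -33) = -33
C (White): max(-26, -33) = -26
Root (Black): min(1, 14, -26) = -26
At Root, Black picks C (lowest: -26).
At C, White picks K (highest: -26).
At K, Black picks L20 (lowest: -26).
Terminal value -26.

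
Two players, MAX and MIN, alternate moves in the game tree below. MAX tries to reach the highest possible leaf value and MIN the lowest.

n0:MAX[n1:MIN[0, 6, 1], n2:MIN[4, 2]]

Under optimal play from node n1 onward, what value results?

0

n1 (MIN): min(0, 6, 1) = 0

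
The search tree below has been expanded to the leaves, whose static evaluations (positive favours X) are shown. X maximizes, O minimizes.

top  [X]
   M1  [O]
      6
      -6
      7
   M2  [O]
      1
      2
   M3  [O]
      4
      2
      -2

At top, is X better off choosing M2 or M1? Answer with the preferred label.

M2

M2 (O): min(1, 2) = 1
M1 (O): min(6, -6, 7) = -6
X prefers the higher value; M2=1, M1=-6. M2 is better since 1 > -6.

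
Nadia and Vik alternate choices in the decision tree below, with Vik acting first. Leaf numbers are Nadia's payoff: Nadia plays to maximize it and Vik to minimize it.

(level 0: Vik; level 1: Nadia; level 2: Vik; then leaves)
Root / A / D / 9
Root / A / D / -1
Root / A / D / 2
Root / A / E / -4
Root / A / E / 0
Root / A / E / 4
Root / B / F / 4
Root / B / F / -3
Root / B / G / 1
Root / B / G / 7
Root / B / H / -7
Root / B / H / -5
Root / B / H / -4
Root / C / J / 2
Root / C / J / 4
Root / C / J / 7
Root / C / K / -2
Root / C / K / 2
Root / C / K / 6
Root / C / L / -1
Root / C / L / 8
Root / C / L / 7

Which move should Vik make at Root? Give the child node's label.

A

D (Vik): min(9, -1, 2) = -1
E (Vik): min(-4, 0, 4) = -4
A (Nadia): max(-1, -4) = -1
F (Vik): min(4, -3) = -3
G (Vik): min(1, 7) = 1
H (Vik): min(-7, -5, -4) = -7
B (Nadia): max(-3, 1, -7) = 1
J (Vik): min(2, 4, 7) = 2
K (Vik): min(-2, 2, 6) = -2
L (Vik): min(-1, 8, 7) = -1
C (Nadia): max(2, -2, -1) = 2
Root (Vik): min(-1, 1, 2) = -1
Vik at Root wants the lowest of {A=-1, B=1, C=2}, so chooses A.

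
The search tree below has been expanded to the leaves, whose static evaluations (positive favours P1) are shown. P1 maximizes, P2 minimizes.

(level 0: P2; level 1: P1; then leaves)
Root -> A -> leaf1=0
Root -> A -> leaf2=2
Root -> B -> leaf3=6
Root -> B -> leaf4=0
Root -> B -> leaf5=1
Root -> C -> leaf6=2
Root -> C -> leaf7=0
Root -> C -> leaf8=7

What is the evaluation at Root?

2

A (P1): max(0, 2) = 2
B (P1): max(6, 0, 1) = 6
C (P1): max(2, 0, 7) = 7
Root (P2): min(2, 6, 7) = 2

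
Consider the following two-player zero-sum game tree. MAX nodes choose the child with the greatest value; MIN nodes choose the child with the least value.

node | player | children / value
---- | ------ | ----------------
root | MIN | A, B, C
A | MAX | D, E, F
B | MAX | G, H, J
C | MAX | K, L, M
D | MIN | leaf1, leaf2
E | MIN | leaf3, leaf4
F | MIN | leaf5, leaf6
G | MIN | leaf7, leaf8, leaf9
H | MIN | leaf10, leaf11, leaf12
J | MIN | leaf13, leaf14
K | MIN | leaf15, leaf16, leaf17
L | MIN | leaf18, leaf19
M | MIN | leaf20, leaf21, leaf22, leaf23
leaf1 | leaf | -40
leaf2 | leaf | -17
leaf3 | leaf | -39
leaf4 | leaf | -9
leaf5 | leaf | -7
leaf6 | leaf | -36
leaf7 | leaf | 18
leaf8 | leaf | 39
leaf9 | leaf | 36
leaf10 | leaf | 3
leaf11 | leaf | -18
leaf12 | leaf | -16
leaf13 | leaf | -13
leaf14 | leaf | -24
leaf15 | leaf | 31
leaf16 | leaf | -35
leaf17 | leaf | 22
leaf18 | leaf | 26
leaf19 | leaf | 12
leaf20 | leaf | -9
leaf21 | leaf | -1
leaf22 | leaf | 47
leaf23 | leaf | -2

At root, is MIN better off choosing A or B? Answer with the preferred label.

D (MIN): min(-40, -17) = -40
E (MIN): min(-39, -9) = -39
F (MIN): min(-7, -36) = -36
A (MAX): max(-40, -39, -36) = -36
G (MIN): min(18, 39, 36) = 18
H (MIN): min(3, -18, -16) = -18
J (MIN): min(-13, -24) = -24
B (MAX): max(18, -18, -24) = 18
MIN prefers the lower value; A=-36, B=18. A is better since -36 < 18.

A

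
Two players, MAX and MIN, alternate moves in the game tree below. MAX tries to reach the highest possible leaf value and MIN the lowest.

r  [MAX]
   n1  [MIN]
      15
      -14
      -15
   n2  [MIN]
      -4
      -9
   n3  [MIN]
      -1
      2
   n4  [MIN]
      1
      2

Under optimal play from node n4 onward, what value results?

n4 (MIN): min(1, 2) = 1

1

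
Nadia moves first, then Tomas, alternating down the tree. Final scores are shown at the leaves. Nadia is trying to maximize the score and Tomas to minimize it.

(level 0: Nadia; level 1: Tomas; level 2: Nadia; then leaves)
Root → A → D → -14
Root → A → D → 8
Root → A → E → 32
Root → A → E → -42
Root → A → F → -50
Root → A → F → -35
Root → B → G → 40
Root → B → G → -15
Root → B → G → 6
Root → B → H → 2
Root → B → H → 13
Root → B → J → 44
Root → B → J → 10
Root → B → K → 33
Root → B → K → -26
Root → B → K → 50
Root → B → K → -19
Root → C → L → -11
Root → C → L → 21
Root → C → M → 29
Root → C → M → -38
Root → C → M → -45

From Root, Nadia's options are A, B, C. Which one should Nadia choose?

D (Nadia): max(-14, 8) = 8
E (Nadia): max(32, -42) = 32
F (Nadia): max(-50, -35) = -35
A (Tomas): min(8, 32, -35) = -35
G (Nadia): max(40, -15, 6) = 40
H (Nadia): max(2, 13) = 13
J (Nadia): max(44, 10) = 44
K (Nadia): max(33, -26, 50, -19) = 50
B (Tomas): min(40, 13, 44, 50) = 13
L (Nadia): max(-11, 21) = 21
M (Nadia): max(29, -38, -45) = 29
C (Tomas): min(21, 29) = 21
Root (Nadia): max(-35, 13, 21) = 21
Nadia at Root wants the highest of {A=-35, B=13, C=21}, so chooses C.

C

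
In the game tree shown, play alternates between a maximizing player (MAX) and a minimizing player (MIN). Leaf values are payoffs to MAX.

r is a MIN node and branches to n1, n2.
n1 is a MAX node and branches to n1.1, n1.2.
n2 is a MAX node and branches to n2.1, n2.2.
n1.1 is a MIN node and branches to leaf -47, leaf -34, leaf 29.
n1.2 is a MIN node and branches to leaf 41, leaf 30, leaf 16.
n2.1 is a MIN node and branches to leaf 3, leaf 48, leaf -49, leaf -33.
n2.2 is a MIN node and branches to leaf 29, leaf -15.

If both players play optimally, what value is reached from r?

n1.1 (MIN): min(-47, -34, 29) = -47
n1.2 (MIN): min(41, 30, 16) = 16
n1 (MAX): max(-47, 16) = 16
n2.1 (MIN): min(3, 48, -49, -33) = -49
n2.2 (MIN): min(29, -15) = -15
n2 (MAX): max(-49, -15) = -15
r (MIN): min(16, -15) = -15

-15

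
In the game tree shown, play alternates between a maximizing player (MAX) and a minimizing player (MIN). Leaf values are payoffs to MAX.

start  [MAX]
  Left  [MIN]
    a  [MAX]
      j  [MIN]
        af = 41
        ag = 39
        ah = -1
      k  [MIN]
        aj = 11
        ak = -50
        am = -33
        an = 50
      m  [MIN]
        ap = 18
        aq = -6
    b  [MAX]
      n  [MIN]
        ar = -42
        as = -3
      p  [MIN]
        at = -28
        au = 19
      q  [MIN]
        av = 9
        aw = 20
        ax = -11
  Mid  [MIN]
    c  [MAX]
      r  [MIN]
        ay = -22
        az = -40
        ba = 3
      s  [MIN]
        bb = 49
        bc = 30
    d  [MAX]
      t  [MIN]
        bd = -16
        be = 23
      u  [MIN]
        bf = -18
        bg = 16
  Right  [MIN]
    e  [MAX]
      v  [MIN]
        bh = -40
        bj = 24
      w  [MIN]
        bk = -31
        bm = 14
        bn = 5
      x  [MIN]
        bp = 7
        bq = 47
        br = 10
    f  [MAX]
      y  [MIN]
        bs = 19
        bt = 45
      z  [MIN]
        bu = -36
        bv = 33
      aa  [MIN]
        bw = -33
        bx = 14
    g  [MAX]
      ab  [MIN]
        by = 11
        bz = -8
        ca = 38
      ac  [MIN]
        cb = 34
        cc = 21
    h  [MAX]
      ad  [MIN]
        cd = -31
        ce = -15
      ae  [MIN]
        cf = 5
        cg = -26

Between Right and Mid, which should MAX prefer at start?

v (MIN): min(-40, 24) = -40
w (MIN): min(-31, 14, 5) = -31
x (MIN): min(7, 47, 10) = 7
e (MAX): max(-40, -31, 7) = 7
y (MIN): min(19, 45) = 19
z (MIN): min(-36, 33) = -36
aa (MIN): min(-33, 14) = -33
f (MAX): max(19, -36, -33) = 19
ab (MIN): min(11, -8, 38) = -8
ac (MIN): min(34, 21) = 21
g (MAX): max(-8, 21) = 21
ad (MIN): min(-31, -15) = -31
ae (MIN): min(5, -26) = -26
h (MAX): max(-31, -26) = -26
Right (MIN): min(7, 19, 21, -26) = -26
r (MIN): min(-22, -40, 3) = -40
s (MIN): min(49, 30) = 30
c (MAX): max(-40, 30) = 30
t (MIN): min(-16, 23) = -16
u (MIN): min(-18, 16) = -18
d (MAX): max(-16, -18) = -16
Mid (MIN): min(30, -16) = -16
MAX prefers the higher value; Right=-26, Mid=-16. Mid is better since -16 > -26.

Mid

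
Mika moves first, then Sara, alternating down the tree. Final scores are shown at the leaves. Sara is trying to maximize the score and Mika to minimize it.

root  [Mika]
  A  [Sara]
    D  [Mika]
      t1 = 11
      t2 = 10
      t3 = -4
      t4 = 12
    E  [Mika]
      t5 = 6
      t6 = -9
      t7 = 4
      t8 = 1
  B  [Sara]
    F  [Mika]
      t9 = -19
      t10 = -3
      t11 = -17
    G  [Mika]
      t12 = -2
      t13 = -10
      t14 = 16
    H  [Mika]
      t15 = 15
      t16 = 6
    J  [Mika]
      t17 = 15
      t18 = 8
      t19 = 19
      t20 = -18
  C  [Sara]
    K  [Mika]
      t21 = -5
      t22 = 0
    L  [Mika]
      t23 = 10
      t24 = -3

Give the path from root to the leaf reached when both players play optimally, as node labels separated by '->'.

D (Mika): min(11, 10, -4, 12) = -4
E (Mika): min(6, -9, 4, 1) = -9
A (Sara): max(-4, -9) = -4
F (Mika): min(-19, -3, -17) = -19
G (Mika): min(-2, -10, 16) = -10
H (Mika): min(15, 6) = 6
J (Mika): min(15, 8, 19, -18) = -18
B (Sara): max(-19, -10, 6, -18) = 6
K (Mika): min(-5, 0) = -5
L (Mika): min(10, -3) = -3
C (Sara): max(-5, -3) = -3
root (Mika): min(-4, 6, -3) = -4
At root, Mika picks A (lowest: -4).
At A, Sara picks D (highest: -4).
At D, Mika picks t3 (lowest: -4).
Terminal value -4.

root -> A -> D -> t3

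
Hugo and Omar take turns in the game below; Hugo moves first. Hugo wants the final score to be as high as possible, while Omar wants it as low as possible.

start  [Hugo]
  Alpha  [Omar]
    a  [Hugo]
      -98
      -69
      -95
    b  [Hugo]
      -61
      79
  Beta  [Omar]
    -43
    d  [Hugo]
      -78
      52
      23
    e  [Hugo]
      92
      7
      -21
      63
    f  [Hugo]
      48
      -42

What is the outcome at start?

-43

a (Hugo): max(-98, -69, -95) = -69
b (Hugo): max(-61, 79) = 79
Alpha (Omar): min(-69, 79) = -69
d (Hugo): max(-78, 52, 23) = 52
e (Hugo): max(92, 7, -21, 63) = 92
f (Hugo): max(48, -42) = 48
Beta (Omar): min(-43, 52, 92, 48) = -43
start (Hugo): max(-69, -43) = -43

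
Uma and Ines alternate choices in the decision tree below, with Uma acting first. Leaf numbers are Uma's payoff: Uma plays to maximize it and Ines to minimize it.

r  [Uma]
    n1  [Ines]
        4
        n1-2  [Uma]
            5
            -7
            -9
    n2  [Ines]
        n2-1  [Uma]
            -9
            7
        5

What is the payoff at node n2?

5

n2-1 (Uma): max(-9, 7) = 7
n2 (Ines): min(7, 5) = 5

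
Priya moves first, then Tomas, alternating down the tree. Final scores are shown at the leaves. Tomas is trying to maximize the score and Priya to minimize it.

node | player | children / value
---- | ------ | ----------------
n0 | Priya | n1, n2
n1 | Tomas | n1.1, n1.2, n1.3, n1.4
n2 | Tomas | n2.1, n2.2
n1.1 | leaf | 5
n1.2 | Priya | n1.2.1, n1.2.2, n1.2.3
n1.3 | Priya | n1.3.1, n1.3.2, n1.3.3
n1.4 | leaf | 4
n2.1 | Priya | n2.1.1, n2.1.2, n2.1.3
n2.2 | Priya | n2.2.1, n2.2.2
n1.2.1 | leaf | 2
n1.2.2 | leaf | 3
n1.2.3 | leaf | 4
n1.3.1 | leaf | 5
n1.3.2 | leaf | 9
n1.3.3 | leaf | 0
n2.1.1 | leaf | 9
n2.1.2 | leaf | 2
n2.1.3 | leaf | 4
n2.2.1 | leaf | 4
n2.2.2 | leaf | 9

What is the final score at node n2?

n2.1 (Priya): min(9, 2, 4) = 2
n2.2 (Priya): min(4, 9) = 4
n2 (Tomas): max(2, 4) = 4

4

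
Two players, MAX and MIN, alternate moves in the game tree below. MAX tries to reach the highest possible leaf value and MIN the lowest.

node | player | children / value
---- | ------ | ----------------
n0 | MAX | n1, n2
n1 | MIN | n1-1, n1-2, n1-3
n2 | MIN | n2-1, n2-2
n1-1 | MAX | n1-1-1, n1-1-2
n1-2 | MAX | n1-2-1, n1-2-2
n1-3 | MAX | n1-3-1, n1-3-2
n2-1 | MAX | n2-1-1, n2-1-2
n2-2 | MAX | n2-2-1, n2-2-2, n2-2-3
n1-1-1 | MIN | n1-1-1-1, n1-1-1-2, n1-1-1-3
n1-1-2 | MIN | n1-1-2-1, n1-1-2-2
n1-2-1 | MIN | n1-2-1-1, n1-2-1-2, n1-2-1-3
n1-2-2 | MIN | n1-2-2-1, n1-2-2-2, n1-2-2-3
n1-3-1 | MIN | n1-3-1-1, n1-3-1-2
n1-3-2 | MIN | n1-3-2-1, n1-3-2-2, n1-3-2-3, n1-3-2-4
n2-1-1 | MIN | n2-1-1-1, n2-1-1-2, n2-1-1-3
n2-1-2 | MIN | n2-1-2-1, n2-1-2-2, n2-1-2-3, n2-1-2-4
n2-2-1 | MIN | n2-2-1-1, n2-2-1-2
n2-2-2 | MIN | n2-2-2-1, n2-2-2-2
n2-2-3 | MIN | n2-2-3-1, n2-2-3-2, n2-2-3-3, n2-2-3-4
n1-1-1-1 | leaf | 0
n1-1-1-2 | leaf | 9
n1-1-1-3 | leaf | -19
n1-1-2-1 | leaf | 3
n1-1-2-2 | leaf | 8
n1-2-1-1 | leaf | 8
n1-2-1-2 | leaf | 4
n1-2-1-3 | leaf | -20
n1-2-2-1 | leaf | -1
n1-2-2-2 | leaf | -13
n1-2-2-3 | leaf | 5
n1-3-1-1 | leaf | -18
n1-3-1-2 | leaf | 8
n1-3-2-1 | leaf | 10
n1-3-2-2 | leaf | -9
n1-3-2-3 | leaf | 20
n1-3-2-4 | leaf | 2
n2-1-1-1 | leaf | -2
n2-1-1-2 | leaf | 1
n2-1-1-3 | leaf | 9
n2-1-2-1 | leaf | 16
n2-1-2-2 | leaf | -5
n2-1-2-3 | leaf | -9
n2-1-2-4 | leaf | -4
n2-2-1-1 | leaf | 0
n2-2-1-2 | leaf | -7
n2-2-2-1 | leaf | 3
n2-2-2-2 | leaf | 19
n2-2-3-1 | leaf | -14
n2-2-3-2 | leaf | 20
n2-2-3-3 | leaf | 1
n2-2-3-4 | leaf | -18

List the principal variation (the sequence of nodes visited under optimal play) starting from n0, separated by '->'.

n0 -> n2 -> n2-1 -> n2-1-1 -> n2-1-1-1

n1-1-1 (MIN): min(0, 9, -19) = -19
n1-1-2 (MIN): min(3, 8) = 3
n1-1 (MAX): max(-19, 3) = 3
n1-2-1 (MIN): min(8, 4, -20) = -20
n1-2-2 (MIN): min(-1, -13, 5) = -13
n1-2 (MAX): max(-20, -13) = -13
n1-3-1 (MIN): min(-18, 8) = -18
n1-3-2 (MIN): min(10, -9, 20, 2) = -9
n1-3 (MAX): max(-18, -9) = -9
n1 (MIN): min(3, -13, -9) = -13
n2-1-1 (MIN): min(-2, 1, 9) = -2
n2-1-2 (MIN): min(16, -5, -9, -4) = -9
n2-1 (MAX): max(-2, -9) = -2
n2-2-1 (MIN): min(0, -7) = -7
n2-2-2 (MIN): min(3, 19) = 3
n2-2-3 (MIN): min(-14, 20, 1, -18) = -18
n2-2 (MAX): max(-7, 3, -18) = 3
n2 (MIN): min(-2, 3) = -2
n0 (MAX): max(-13, -2) = -2
At n0, MAX picks n2 (highest: -2).
At n2, MIN picks n2-1 (lowest: -2).
At n2-1, MAX picks n2-1-1 (highest: -2).
At n2-1-1, MIN picks n2-1-1-1 (lowest: -2).
Terminal value -2.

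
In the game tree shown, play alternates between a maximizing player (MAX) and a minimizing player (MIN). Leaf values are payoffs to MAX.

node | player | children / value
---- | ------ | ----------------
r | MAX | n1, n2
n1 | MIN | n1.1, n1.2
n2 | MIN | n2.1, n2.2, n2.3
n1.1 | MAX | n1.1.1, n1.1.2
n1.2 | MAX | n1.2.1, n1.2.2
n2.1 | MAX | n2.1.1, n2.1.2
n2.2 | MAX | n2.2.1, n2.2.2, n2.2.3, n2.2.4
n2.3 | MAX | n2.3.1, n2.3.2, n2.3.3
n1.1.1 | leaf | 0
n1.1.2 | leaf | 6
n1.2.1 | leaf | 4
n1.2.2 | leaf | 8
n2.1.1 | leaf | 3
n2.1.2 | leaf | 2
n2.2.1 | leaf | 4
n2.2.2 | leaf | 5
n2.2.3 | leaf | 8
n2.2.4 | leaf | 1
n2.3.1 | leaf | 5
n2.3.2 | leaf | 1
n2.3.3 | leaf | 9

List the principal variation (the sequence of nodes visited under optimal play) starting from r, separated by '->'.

r -> n1 -> n1.1 -> n1.1.2

n1.1 (MAX): max(0, 6) = 6
n1.2 (MAX): max(4, 8) = 8
n1 (MIN): min(6, 8) = 6
n2.1 (MAX): max(3, 2) = 3
n2.2 (MAX): max(4, 5, 8, 1) = 8
n2.3 (MAX): max(5, 1, 9) = 9
n2 (MIN): min(3, 8, 9) = 3
r (MAX): max(6, 3) = 6
At r, MAX picks n1 (highest: 6).
At n1, MIN picks n1.1 (lowest: 6).
At n1.1, MAX picks n1.1.2 (highest: 6).
Terminal value 6.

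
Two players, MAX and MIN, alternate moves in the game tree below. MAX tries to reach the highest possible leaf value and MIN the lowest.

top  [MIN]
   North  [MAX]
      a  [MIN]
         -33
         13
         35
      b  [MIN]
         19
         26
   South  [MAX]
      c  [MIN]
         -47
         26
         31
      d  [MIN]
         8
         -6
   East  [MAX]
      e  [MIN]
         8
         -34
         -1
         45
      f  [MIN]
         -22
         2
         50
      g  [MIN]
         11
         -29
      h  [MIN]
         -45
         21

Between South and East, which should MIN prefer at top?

c (MIN): min(-47, 26, 31) = -47
d (MIN): min(8, -6) = -6
South (MAX): max(-47, -6) = -6
e (MIN): min(8, -34, -1, 45) = -34
f (MIN): min(-22, 2, 50) = -22
g (MIN): min(11, -29) = -29
h (MIN): min(-45, 21) = -45
East (MAX): max(-34, -22, -29, -45) = -22
MIN prefers the lower value; South=-6, East=-22. East is better since -22 < -6.

East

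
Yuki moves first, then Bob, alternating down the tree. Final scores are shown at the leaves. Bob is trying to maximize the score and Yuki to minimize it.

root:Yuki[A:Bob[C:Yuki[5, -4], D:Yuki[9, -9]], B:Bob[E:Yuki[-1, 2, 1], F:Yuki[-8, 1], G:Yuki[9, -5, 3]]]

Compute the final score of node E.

-1

E (Yuki): min(-1, 2, 1) = -1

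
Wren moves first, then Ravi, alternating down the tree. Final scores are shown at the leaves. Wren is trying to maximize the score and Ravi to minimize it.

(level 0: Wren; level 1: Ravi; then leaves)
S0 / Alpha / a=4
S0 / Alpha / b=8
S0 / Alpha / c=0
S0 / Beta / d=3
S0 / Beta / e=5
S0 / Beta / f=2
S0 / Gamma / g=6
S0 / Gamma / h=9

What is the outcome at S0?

6

Alpha (Ravi): min(4, 8, 0) = 0
Beta (Ravi): min(3, 5, 2) = 2
Gamma (Ravi): min(6, 9) = 6
S0 (Wren): max(0, 2, 6) = 6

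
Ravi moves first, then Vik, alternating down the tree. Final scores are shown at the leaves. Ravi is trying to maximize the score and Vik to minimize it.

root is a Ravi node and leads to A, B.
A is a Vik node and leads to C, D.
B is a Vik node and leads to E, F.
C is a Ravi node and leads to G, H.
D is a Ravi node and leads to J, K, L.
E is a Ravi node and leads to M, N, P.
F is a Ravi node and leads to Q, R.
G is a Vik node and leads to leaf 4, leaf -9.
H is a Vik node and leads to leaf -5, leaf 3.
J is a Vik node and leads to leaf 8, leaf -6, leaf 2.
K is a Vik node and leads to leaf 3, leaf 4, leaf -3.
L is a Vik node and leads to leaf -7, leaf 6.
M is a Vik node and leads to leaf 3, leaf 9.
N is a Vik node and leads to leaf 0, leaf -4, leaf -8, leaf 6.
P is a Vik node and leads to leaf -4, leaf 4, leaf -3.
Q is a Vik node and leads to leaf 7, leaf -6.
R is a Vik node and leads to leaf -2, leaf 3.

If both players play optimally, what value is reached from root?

G (Vik): min(4, -9) = -9
H (Vik): min(-5, 3) = -5
C (Ravi): max(-9, -5) = -5
J (Vik): min(8, -6, 2) = -6
K (Vik): min(3, 4, -3) = -3
L (Vik): min(-7, 6) = -7
D (Ravi): max(-6, -3, -7) = -3
A (Vik): min(-5, -3) = -5
M (Vik): min(3, 9) = 3
N (Vik): min(0, -4, -8, 6) = -8
P (Vik): min(-4, 4, -3) = -4
E (Ravi): max(3, -8, -4) = 3
Q (Vik): min(7, -6) = -6
R (Vik): min(-2, 3) = -2
F (Ravi): max(-6, -2) = -2
B (Vik): min(3, -2) = -2
root (Ravi): max(-5, -2) = -2

-2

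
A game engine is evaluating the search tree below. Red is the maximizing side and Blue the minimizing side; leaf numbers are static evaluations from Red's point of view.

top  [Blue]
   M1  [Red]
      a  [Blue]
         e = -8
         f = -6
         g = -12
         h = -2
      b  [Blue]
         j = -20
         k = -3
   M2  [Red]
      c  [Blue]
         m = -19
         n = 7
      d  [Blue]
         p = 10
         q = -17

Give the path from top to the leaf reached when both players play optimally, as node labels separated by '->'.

top -> M2 -> d -> q

a (Blue): min(-8, -6, -12, -2) = -12
b (Blue): min(-20, -3) = -20
M1 (Red): max(-12, -20) = -12
c (Blue): min(-19, 7) = -19
d (Blue): min(10, -17) = -17
M2 (Red): max(-19, -17) = -17
top (Blue): min(-12, -17) = -17
At top, Blue picks M2 (lowest: -17).
At M2, Red picks d (highest: -17).
At d, Blue picks q (lowest: -17).
Terminal value -17.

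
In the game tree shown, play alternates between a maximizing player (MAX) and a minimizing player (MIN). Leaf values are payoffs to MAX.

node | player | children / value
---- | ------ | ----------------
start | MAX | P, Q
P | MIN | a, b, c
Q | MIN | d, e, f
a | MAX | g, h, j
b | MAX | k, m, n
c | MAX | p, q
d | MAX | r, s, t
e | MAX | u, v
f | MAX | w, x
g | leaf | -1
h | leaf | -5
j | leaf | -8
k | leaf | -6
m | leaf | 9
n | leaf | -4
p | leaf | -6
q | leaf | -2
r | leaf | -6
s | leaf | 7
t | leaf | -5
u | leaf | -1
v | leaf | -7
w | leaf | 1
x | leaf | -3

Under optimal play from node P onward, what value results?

-2

a (MAX): max(-1, -5, -8) = -1
b (MAX): max(-6, 9, -4) = 9
c (MAX): max(-6, -2) = -2
P (MIN): min(-1, 9, -2) = -2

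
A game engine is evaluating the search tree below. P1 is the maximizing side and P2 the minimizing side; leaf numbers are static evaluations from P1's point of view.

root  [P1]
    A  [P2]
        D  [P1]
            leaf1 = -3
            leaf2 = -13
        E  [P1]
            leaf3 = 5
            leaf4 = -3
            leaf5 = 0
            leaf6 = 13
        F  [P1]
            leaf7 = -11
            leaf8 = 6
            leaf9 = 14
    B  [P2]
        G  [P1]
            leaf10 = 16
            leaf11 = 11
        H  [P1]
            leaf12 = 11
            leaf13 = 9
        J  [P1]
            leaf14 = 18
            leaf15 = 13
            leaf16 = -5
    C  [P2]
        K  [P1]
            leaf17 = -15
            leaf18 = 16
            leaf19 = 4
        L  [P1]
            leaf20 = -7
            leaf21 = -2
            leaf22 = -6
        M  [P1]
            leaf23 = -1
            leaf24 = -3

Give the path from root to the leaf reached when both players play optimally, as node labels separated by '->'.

D (P1): max(-3, -13) = -3
E (P1): max(5, -3, 0, 13) = 13
F (P1): max(-11, 6, 14) = 14
A (P2): min(-3, 13, 14) = -3
G (P1): max(16, 11) = 16
H (P1): max(11, 9) = 11
J (P1): max(18, 13, -5) = 18
B (P2): min(16, 11, 18) = 11
K (P1): max(-15, 16, 4) = 16
L (P1): max(-7, -2, -6) = -2
M (P1): max(-1, -3) = -1
C (P2): min(16, -2, -1) = -2
root (P1): max(-3, 11, -2) = 11
At root, P1 picks B (highest: 11).
At B, P2 picks H (lowest: 11).
At H, P1 picks leaf12 (highest: 11).
Terminal value 11.

root -> B -> H -> leaf12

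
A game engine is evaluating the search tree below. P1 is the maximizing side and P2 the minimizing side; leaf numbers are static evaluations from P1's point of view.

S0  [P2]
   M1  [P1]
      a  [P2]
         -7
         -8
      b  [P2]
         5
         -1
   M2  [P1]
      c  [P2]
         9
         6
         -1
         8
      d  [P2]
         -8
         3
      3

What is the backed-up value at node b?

b (P2): min(5, -1) = -1

-1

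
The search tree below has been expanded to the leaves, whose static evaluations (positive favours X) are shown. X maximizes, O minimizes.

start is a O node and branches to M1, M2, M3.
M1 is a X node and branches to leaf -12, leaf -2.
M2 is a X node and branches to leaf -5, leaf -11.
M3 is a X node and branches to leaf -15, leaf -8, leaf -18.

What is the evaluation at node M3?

M3 (X): max(-15, -8, -18) = -8

-8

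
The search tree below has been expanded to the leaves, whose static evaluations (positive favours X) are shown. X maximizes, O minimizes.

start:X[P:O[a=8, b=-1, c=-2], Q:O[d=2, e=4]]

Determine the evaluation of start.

2

P (O): min(8, -1, -2) = -2
Q (O): min(2, 4) = 2
start (X): max(-2, 2) = 2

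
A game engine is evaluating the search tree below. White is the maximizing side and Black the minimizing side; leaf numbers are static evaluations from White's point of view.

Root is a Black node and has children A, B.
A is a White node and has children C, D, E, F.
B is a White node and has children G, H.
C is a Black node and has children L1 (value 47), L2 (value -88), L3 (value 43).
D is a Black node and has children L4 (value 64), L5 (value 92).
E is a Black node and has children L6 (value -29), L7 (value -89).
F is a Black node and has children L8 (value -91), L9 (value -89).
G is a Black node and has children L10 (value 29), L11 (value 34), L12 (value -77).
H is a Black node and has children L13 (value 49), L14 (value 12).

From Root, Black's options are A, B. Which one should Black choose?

B

C (Black): min(47, -88, 43) = -88
D (Black): min(64, 92) = 64
E (Black): min(-29, -89) = -89
F (Black): min(-91, -89) = -91
A (White): max(-88, 64, -89, -91) = 64
G (Black): min(29, 34, -77) = -77
H (Black): min(49, 12) = 12
B (White): max(-77, 12) = 12
Root (Black): min(64, 12) = 12
Black at Root wants the lowest of {A=64, B=12}, so chooses B.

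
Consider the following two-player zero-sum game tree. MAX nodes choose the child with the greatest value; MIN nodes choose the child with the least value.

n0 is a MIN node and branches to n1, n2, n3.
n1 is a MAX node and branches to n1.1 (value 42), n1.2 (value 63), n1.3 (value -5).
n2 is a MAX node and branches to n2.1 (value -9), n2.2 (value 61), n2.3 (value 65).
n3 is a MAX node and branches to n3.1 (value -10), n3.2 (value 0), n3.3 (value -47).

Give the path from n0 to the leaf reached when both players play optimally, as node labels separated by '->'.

n1 (MAX): max(42, 63, -5) = 63
n2 (MAX): max(-9, 61, 65) = 65
n3 (MAX): max(-10, 0, -47) = 0
n0 (MIN): min(63, 65, 0) = 0
At n0, MIN picks n3 (lowest: 0).
At n3, MAX picks n3.2 (highest: 0).
Terminal value 0.

n0 -> n3 -> n3.2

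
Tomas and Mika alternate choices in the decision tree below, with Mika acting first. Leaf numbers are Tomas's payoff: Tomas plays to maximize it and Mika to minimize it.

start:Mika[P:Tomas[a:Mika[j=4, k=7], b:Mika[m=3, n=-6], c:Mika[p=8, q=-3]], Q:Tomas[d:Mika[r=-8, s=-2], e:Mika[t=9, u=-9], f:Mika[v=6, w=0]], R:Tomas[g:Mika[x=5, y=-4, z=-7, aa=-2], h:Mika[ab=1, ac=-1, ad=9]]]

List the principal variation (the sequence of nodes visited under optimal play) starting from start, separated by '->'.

start -> R -> h -> ac

a (Mika): min(4, 7) = 4
b (Mika): min(3, -6) = -6
c (Mika): min(8, -3) = -3
P (Tomas): max(4, -6, -3) = 4
d (Mika): min(-8, -2) = -8
e (Mika): min(9, -9) = -9
f (Mika): min(6, 0) = 0
Q (Tomas): max(-8, -9, 0) = 0
g (Mika): min(5, -4, -7, -2) = -7
h (Mika): min(1, -1, 9) = -1
R (Tomas): max(-7, -1) = -1
start (Mika): min(4, 0, -1) = -1
At start, Mika picks R (lowest: -1).
At R, Tomas picks h (highest: -1).
At h, Mika picks ac (lowest: -1).
Terminal value -1.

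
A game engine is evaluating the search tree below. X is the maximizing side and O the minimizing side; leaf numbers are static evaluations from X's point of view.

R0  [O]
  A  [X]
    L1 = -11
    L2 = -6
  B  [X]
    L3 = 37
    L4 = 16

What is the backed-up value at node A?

-6

A (X): max(-11, -6) = -6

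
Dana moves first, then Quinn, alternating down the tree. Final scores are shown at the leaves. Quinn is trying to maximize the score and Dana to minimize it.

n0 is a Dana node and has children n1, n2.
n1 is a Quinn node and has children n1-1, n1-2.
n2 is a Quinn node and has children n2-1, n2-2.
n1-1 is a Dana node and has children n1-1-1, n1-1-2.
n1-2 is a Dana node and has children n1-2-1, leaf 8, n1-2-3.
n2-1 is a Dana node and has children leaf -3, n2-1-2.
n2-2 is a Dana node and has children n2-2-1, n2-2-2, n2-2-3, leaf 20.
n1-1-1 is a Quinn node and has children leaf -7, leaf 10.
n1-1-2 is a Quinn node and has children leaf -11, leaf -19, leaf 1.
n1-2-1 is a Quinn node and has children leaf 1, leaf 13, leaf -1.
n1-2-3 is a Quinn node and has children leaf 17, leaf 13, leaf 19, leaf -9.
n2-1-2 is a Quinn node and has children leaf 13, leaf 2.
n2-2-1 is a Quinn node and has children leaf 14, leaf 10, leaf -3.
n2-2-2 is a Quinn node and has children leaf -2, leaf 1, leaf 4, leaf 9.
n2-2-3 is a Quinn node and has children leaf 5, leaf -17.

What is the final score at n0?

n1-1-1 (Quinn): max(-7, 10) = 10
n1-1-2 (Quinn): max(-11, -19, 1) = 1
n1-1 (Dana): min(10, 1) = 1
n1-2-1 (Quinn): max(1, 13, -1) = 13
n1-2-3 (Quinn): max(17, 13, 19, -9) = 19
n1-2 (Dana): min(13, 8, 19) = 8
n1 (Quinn): max(1, 8) = 8
n2-1-2 (Quinn): max(13, 2) = 13
n2-1 (Dana): min(-3, 13) = -3
n2-2-1 (Quinn): max(14, 10, -3) = 14
n2-2-2 (Quinn): max(-2, 1, 4, 9) = 9
n2-2-3 (Quinn): max(5, -17) = 5
n2-2 (Dana): min(14, 9, 5, 20) = 5
n2 (Quinn): max(-3, 5) = 5
n0 (Dana): min(8, 5) = 5

5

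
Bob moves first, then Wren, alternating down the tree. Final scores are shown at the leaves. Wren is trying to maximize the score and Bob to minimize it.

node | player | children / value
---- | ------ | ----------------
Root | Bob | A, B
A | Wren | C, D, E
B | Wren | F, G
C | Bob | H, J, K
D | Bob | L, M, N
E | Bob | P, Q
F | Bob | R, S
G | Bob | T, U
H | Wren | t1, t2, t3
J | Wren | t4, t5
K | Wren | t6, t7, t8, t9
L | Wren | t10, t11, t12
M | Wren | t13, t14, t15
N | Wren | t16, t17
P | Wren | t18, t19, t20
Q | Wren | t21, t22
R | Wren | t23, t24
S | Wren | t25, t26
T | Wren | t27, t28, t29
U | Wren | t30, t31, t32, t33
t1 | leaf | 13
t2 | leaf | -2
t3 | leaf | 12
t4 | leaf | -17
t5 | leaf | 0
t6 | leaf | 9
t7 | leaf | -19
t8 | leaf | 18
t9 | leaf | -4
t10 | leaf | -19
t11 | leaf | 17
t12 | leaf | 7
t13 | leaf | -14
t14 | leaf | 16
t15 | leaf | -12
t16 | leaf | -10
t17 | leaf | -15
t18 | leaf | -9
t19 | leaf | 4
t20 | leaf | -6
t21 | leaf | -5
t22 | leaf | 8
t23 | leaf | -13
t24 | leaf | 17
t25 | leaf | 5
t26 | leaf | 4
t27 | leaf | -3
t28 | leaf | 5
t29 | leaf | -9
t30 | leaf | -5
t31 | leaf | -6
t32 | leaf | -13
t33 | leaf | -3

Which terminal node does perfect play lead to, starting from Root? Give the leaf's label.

H (Wren): max(13, -2, 12) = 13
J (Wren): max(-17, 0) = 0
K (Wren): max(9, -19, 18, -4) = 18
C (Bob): min(13, 0, 18) = 0
L (Wren): max(-19, 17, 7) = 17
M (Wren): max(-14, 16, -12) = 16
N (Wren): max(-10, -15) = -10
D (Bob): min(17, 16, -10) = -10
P (Wren): max(-9, 4, -6) = 4
Q (Wren): max(-5, 8) = 8
E (Bob): min(4, 8) = 4
A (Wren): max(0, -10, 4) = 4
R (Wren): max(-13, 17) = 17
S (Wren): max(5, 4) = 5
F (Bob): min(17, 5) = 5
T (Wren): max(-3, 5, -9) = 5
U (Wren): max(-5, -6, -13, -3) = -3
G (Bob): min(5, -3) = -3
B (Wren): max(5, -3) = 5
Root (Bob): min(4, 5) = 4
At Root, Bob picks A (lowest: 4).
At A, Wren picks E (highest: 4).
At E, Bob picks P (lowest: 4).
At P, Wren picks t19 (highest: 4).
Terminal value 4.

t19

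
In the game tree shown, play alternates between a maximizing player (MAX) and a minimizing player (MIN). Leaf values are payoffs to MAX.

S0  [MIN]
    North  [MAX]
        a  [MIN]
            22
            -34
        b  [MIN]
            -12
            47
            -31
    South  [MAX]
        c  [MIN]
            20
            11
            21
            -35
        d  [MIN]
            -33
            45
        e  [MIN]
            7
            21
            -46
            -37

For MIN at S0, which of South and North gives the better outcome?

c (MIN): min(20, 11, 21, -35) = -35
d (MIN): min(-33, 45) = -33
e (MIN): min(7, 21, -46, -37) = -46
South (MAX): max(-35, -33, -46) = -33
a (MIN): min(22, -34) = -34
b (MIN): min(-12, 47, -31) = -31
North (MAX): max(-34, -31) = -31
MIN prefers the lower value; South=-33, North=-31. South is better since -33 < -31.

South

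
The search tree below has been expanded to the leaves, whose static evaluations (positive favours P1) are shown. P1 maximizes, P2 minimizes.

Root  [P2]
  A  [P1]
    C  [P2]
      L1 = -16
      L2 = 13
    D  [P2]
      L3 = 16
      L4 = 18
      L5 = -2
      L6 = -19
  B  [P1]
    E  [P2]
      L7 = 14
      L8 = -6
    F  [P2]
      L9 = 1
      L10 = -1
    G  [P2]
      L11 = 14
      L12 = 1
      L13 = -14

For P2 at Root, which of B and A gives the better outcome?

A

E (P2): min(14, -6) = -6
F (P2): min(1, -1) = -1
G (P2): min(14, 1, -14) = -14
B (P1): max(-6, -1, -14) = -1
C (P2): min(-16, 13) = -16
D (P2): min(16, 18, -2, -19) = -19
A (P1): max(-16, -19) = -16
P2 prefers the lower value; B=-1, A=-16. A is better since -16 < -1.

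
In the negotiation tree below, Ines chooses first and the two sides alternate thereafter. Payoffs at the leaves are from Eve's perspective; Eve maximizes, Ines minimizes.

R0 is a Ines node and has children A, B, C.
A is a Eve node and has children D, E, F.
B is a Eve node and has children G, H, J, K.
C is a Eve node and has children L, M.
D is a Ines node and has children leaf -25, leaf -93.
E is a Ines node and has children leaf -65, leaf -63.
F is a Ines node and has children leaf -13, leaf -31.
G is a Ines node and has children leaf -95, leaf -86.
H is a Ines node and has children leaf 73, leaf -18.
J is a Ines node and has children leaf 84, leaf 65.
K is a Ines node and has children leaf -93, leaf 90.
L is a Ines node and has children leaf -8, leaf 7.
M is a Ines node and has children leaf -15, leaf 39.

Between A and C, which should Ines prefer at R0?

A

D (Ines): min(-25, -93) = -93
E (Ines): min(-65, -63) = -65
F (Ines): min(-13, -31) = -31
A (Eve): max(-93, -65, -31) = -31
L (Ines): min(-8, 7) = -8
M (Ines): min(-15, 39) = -15
C (Eve): max(-8, -15) = -8
Ines prefers the lower value; A=-31, C=-8. A is better since -31 < -8.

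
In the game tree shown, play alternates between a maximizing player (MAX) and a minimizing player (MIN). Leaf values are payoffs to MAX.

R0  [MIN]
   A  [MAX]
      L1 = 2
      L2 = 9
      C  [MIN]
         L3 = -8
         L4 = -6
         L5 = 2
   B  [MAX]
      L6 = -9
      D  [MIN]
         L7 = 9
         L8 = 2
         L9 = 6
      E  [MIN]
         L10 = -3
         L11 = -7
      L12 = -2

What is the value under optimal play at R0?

C (MIN): min(-8, -6, 2) = -8
A (MAX): max(2, 9, -8) = 9
D (MIN): min(9, 2, 6) = 2
E (MIN): min(-3, -7) = -7
B (MAX): max(-9, 2, -7, -2) = 2
R0 (MIN): min(9, 2) = 2

2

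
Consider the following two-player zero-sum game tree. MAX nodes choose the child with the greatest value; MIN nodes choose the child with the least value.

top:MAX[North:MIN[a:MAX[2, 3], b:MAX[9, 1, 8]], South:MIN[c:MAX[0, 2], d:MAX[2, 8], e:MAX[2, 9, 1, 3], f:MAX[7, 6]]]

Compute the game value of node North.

3

a (MAX): max(2, 3) = 3
b (MAX): max(9, 1, 8) = 9
North (MIN): min(3, 9) = 3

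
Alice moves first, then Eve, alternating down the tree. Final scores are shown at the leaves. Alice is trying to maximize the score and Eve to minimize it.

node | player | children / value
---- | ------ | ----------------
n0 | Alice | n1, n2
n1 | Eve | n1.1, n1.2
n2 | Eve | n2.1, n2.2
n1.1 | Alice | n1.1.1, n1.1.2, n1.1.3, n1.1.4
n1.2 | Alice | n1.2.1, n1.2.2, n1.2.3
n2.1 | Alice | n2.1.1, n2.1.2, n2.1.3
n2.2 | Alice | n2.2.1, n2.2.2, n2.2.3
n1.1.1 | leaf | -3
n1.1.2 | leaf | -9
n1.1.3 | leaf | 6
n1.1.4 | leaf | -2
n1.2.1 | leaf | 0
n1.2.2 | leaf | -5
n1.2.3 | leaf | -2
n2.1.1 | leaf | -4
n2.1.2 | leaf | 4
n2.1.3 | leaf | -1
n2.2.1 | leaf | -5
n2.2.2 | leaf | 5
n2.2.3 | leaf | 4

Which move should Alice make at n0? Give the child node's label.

n2

n1.1 (Alice): max(-3, -9, 6, -2) = 6
n1.2 (Alice): max(0, -5, -2) = 0
n1 (Eve): min(6, 0) = 0
n2.1 (Alice): max(-4, 4, -1) = 4
n2.2 (Alice): max(-5, 5, 4) = 5
n2 (Eve): min(4, 5) = 4
n0 (Alice): max(0, 4) = 4
Alice at n0 wants the highest of {n1=0, n2=4}, so chooses n2.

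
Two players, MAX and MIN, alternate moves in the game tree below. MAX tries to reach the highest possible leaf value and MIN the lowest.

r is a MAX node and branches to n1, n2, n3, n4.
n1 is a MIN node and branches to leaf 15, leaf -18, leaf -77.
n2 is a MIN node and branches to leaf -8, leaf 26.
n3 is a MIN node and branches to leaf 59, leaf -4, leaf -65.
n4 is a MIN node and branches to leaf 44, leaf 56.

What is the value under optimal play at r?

44

n1 (MIN): min(15, -18, -77) = -77
n2 (MIN): min(-8, 26) = -8
n3 (MIN): min(59, -4, -65) = -65
n4 (MIN): min(44, 56) = 44
r (MAX): max(-77, -8, -65, 44) = 44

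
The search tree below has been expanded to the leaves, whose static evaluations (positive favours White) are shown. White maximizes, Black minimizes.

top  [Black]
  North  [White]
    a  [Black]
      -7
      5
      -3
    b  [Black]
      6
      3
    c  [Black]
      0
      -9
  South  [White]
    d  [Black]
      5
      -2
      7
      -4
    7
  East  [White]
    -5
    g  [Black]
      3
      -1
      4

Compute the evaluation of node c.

-9

c (Black): min(0, -9) = -9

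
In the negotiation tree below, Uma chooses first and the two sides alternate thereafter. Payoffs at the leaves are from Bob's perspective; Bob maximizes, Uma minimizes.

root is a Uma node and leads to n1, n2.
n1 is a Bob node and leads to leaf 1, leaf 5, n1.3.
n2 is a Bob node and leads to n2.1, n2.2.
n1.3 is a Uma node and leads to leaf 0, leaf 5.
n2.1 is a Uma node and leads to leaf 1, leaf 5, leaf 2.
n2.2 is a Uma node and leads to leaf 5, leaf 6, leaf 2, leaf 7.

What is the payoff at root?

n1.3 (Uma): min(0, 5) = 0
n1 (Bob): max(1, 5, 0) = 5
n2.1 (Uma): min(1, 5, 2) = 1
n2.2 (Uma): min(5, 6, 2, 7) = 2
n2 (Bob): max(1, 2) = 2
root (Uma): min(5, 2) = 2

2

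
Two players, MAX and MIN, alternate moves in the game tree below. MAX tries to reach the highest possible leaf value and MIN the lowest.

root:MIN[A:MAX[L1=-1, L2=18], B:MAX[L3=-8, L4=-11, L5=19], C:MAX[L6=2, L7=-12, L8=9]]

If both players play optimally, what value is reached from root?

9

A (MAX): max(-1, 18) = 18
B (MAX): max(-8, -11, 19) = 19
C (MAX): max(2, -12, 9) = 9
root (MIN): min(18, 19, 9) = 9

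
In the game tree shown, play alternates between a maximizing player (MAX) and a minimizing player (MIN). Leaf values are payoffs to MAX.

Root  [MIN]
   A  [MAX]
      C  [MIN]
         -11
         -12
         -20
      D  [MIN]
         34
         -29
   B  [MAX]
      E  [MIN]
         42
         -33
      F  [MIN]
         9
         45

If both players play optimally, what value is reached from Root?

C (MIN): min(-11, -12, -20) = -20
D (MIN): min(34, -29) = -29
A (MAX): max(-20, -29) = -20
E (MIN): min(42, -33) = -33
F (MIN): min(9, 45) = 9
B (MAX): max(-33, 9) = 9
Root (MIN): min(-20, 9) = -20

-20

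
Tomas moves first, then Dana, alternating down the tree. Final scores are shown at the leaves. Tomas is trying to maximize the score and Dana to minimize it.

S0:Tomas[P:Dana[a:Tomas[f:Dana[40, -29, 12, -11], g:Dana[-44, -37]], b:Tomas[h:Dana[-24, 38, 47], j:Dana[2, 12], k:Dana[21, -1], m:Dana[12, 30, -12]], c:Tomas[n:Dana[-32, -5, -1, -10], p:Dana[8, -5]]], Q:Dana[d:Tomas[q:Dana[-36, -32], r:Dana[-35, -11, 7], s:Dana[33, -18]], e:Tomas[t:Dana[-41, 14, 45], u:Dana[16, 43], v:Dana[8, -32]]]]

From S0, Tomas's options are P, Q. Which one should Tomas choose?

Q

f (Dana): min(40, -29, 12, -11) = -29
g (Dana): min(-44, -37) = -44
a (Tomas): max(-29, -44) = -29
h (Dana): min(-24, 38, 47) = -24
j (Dana): min(2, 12) = 2
k (Dana): min(21, -1) = -1
m (Dana): min(12, 30, -12) = -12
b (Tomas): max(-24, 2, -1, -12) = 2
n (Dana): min(-32, -5, -1, -10) = -32
p (Dana): min(8, -5) = -5
c (Tomas): max(-32, -5) = -5
P (Dana): min(-29, 2, -5) = -29
q (Dana): min(-36, -32) = -36
r (Dana): min(-35, -11, 7) = -35
s (Dana): min(33, -18) = -18
d (Tomas): max(-36, -35, -18) = -18
t (Dana): min(-41, 14, 45) = -41
u (Dana): min(16, 43) = 16
v (Dana): min(8, -32) = -32
e (Tomas): max(-41, 16, -32) = 16
Q (Dana): min(-18, 16) = -18
S0 (Tomas): max(-29, -18) = -18
Tomas at S0 wants the highest of {P=-29, Q=-18}, so chooses Q.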